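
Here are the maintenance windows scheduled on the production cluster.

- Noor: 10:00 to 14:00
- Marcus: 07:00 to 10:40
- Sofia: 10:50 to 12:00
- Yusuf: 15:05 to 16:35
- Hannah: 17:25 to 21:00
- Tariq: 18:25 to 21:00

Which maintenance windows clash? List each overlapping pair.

Hannah & Tariq, Marcus & Noor, Noor & Sofia

Check each pair: they overlap iff neither finishes before the other starts.
Sorted by start: Marcus, Noor, Sofia, Yusuf, Hannah, Tariq.
Noor starts before Marcus ends → Marcus and Noor overlap.
Sofia starts after Marcus ends; Marcus is clear from here.
Sofia starts before Noor ends → Noor and Sofia overlap.
Yusuf starts after Noor ends; Noor is clear from here.
Yusuf starts after Sofia ends; Sofia is clear from here.
Hannah starts after Yusuf ends; Yusuf is clear from here.
Tariq starts before Hannah ends → Hannah and Tariq overlap.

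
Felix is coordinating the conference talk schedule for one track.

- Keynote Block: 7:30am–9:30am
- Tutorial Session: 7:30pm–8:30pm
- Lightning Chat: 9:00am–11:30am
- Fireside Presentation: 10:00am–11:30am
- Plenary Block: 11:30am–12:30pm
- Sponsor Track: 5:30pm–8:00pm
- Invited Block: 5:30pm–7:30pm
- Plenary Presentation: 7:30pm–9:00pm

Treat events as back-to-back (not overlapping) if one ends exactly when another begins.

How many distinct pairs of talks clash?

Check each pair: they overlap iff neither finishes before the other starts.
Sorted by start: Keynote Block, Lightning Chat, Fireside Presentation, Plenary Block, Sponsor Track, Invited Block, Tutorial Session, Plenary Presentation.
Lightning Chat starts before Keynote Block ends → Keynote Block and Lightning Chat overlap.
Fireside Presentation starts after Keynote Block ends; Keynote Block is clear from here.
Fireside Presentation starts before Lightning Chat ends → Lightning Chat and Fireside Presentation overlap.
Plenary Block starts exactly when Lightning Chat ends (back-to-back, no overlap); Lightning Chat is clear from here.
Plenary Block starts exactly when Fireside Presentation ends (back-to-back, no overlap); Fireside Presentation is clear from here.
Sponsor Track starts after Plenary Block ends; Plenary Block is clear from here.
Invited Block starts before Sponsor Track ends → Sponsor Track and Invited Block overlap.
Tutorial Session starts before Sponsor Track ends → Sponsor Track and Tutorial Session overlap.
Plenary Presentation starts before Sponsor Track ends → Sponsor Track and Plenary Presentation overlap.
Tutorial Session starts exactly when Invited Block ends (back-to-back, no overlap); Invited Block is clear from here.
Plenary Presentation starts before Tutorial Session ends → Tutorial Session and Plenary Presentation overlap.
Overlapping pairs: Fireside Presentation & Lightning Chat, Invited Block & Sponsor Track, Keynote Block & Lightning Chat, Plenary Presentation & Sponsor Track, Plenary Presentation & Tutorial Session, Sponsor Track & Tutorial Session — 6 in total.

6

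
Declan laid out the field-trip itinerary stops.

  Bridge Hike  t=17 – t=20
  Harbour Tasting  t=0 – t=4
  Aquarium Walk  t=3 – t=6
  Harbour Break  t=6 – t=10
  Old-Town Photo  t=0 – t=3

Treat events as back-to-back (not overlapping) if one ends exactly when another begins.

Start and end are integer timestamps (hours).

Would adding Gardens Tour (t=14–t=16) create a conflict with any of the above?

No — it doesn't clash with anything

Old-Town Photo: ends t=3 at or before Gardens Tour starts t=14 → clear.
Harbour Tasting: ends t=4 at or before Gardens Tour starts t=14 → clear.
Aquarium Walk: ends t=6 at or before Gardens Tour starts t=14 → clear.
Harbour Break: ends t=10 at or before Gardens Tour starts t=14 → clear.
Bridge Hike: starts t=17 at or after Gardens Tour ends t=16 → clear.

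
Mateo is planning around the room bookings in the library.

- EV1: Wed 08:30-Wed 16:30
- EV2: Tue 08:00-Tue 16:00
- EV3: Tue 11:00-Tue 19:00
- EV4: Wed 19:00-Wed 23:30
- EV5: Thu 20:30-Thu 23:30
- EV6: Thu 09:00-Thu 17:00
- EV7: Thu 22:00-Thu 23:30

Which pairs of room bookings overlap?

EV2 & EV3, EV5 & EV7

Sorted by start: EV2, EV3, EV1, EV4, EV6, EV5, EV7.
EV3 starts before EV2 ends → EV2 and EV3 overlap.
EV1 starts after EV2 ends; EV2 is clear from here.
EV1 starts after EV3 ends; EV3 is clear from here.
EV4 starts after EV1 ends; EV1 is clear from here.
EV6 starts after EV4 ends; EV4 is clear from here.
EV5 starts after EV6 ends; EV6 is clear from here.
EV7 starts before EV5 ends → EV5 and EV7 overlap.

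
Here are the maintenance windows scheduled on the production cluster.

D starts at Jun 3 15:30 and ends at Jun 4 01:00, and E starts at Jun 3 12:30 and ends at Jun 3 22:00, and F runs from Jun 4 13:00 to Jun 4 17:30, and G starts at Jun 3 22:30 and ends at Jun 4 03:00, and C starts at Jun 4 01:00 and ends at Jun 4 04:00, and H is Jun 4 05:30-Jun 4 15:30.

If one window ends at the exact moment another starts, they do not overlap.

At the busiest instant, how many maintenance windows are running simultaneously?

2

Sort all start/end points and keep a running count:
Jun 3 12:30 start E → 1
Jun 3 15:30 start D → 2
Jun 3 22:00 end E → 1
Jun 3 22:30 start G → 2
Jun 4 01:00 end D → 1
Jun 4 01:00 start C → 2
Jun 4 03:00 end G → 1
Jun 4 04:00 end C → 0
Jun 4 05:30 start H → 1
Jun 4 13:00 start F → 2
Jun 4 15:30 end H → 1
Jun 4 17:30 end F → 0
Peak is 2, at Jun 3 15:30 (D, E).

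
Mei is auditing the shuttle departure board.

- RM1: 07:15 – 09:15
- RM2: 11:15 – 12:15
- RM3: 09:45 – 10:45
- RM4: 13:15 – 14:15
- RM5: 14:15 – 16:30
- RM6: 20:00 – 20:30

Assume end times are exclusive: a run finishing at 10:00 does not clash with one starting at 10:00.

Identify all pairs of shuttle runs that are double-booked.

no conflicts

Sorted by start: RM1, RM3, RM2, RM4, RM5, RM6.
RM3 starts after RM1 ends, so nothing later overlaps RM1 either.
RM2 starts after RM3 ends, so nothing later overlaps RM3 either.
RM4 starts after RM2 ends, so nothing later overlaps RM2 either.
RM5 starts exactly when RM4 ends (back-to-back, no overlap), so nothing later overlaps RM4 either.
RM6 starts after RM5 ends.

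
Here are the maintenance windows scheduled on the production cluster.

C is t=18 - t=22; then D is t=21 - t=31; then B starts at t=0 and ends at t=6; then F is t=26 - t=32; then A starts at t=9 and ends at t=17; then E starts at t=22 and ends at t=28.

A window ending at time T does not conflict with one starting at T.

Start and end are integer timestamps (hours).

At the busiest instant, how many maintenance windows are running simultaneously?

3

Sort all start/end points and keep a running count:
t=0 start B → 1
t=6 end B → 0
t=9 start A → 1
t=17 end A → 0
t=18 start C → 1
t=21 start D → 2
t=22 end C → 1
t=22 start E → 2
t=26 start F → 3
t=28 end E → 2
t=31 end D → 1
t=32 end F → 0
Peak is 3, at t=26 (D, E, F).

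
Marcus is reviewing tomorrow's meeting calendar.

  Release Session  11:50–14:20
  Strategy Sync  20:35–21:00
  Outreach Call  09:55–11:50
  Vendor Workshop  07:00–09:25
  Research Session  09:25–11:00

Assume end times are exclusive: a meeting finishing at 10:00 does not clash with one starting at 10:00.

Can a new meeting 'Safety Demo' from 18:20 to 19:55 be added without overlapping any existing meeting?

Vendor Workshop: ends 09:25 at or before Safety Demo starts 18:20 → clear.
Research Session: ends 11:00 at or before Safety Demo starts 18:20 → clear.
Outreach Call: ends 11:50 at or before Safety Demo starts 18:20 → clear.
Release Session: ends 14:20 at or before Safety Demo starts 18:20 → clear.
Strategy Sync: starts 20:35 at or after Safety Demo ends 19:55 → clear.

Yes — the slot is free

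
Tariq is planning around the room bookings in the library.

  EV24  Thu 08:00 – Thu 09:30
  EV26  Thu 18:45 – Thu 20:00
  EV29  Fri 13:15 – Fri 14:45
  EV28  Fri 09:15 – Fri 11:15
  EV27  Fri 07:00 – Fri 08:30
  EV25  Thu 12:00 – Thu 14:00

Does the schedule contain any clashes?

Check each pair: they overlap iff neither finishes before the other starts.
Sorted by start: EV24, EV25, EV26, EV27, EV28, EV29.
EV25 starts after EV24 ends; EV24 is clear from here.
EV26 starts after EV25 ends; EV25 is clear from here.
EV27 starts after EV26 ends; EV26 is clear from here.
EV28 starts after EV27 ends; EV27 is clear from here.
EV29 starts after EV28 ends.
Every pair is clear; the schedule has no overlaps.

No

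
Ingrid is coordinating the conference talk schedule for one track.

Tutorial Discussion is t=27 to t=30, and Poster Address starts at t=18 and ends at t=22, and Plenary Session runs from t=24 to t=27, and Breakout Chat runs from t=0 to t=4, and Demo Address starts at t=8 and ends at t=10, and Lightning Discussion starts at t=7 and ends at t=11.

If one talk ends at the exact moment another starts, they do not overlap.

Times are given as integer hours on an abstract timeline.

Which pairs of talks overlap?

Sorted by start: Breakout Chat, Lightning Discussion, Demo Address, Poster Address, Plenary Session, Tutorial Discussion.
Lightning Discussion starts after Breakout Chat ends, so nothing later overlaps Breakout Chat either.
Demo Address starts before Lightning Discussion ends → Lightning Discussion and Demo Address overlap.
Poster Address starts after Lightning Discussion ends, so nothing later overlaps Lightning Discussion either.
Poster Address starts after Demo Address ends, so nothing later overlaps Demo Address either.
Plenary Session starts after Poster Address ends, so nothing later overlaps Poster Address either.
Tutorial Discussion starts exactly when Plenary Session ends (back-to-back, no overlap).

Demo Address & Lightning Discussion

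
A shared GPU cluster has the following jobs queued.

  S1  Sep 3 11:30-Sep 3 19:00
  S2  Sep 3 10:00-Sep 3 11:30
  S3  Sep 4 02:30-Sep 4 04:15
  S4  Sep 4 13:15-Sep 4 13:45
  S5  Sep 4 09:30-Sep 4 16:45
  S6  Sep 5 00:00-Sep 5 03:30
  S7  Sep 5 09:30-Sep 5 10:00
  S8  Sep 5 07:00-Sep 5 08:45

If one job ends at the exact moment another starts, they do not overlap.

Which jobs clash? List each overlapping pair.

S4 & S5

Sorted by start: S2, S1, S3, S5, S4, S6, S8, S7.
S1 starts exactly when S2 ends (back-to-back, no overlap); S2 is clear from here.
S3 starts after S1 ends; S1 is clear from here.
S5 starts after S3 ends; S3 is clear from here.
S4 starts before S5 ends → S5 and S4 overlap.
S6 starts after S5 ends; S5 is clear from here.
S6 starts after S4 ends; S4 is clear from here.
S8 starts after S6 ends; S6 is clear from here.
S7 starts after S8 ends.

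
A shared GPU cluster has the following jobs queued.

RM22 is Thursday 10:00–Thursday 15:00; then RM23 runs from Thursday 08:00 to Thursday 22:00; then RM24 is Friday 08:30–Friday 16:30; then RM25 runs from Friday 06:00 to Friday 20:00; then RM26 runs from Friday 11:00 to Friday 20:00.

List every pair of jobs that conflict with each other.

RM22 & RM23, RM24 & RM25, RM24 & RM26, RM25 & RM26

Sorted by start: RM23, RM22, RM25, RM24, RM26.
RM22 starts before RM23 ends → RM23 and RM22 overlap.
RM25 starts after RM23 ends — done with RM23.
RM25 starts after RM22 ends — done with RM22.
RM24 starts before RM25 ends → RM25 and RM24 overlap.
RM26 starts before RM25 ends → RM25 and RM26 overlap.
RM26 starts before RM24 ends → RM24 and RM26 overlap.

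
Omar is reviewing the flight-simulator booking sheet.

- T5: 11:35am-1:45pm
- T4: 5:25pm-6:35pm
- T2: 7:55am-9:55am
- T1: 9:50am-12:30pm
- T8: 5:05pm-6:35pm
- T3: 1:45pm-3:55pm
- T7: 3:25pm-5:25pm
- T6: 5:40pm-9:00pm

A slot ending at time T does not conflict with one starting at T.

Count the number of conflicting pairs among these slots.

7

Sorted by start: T2, T1, T5, T3, T7, T8, T4, T6.
T1 starts before T2 ends → T2 and T1 overlap.
T5 starts after T2 ends, so nothing later overlaps T2 either.
T5 starts before T1 ends → T1 and T5 overlap.
T3 starts after T1 ends, so nothing later overlaps T1 either.
T3 starts exactly when T5 ends (back-to-back, no overlap), so nothing later overlaps T5 either.
T7 starts before T3 ends → T3 and T7 overlap.
T8 starts after T3 ends, so nothing later overlaps T3 either.
T8 starts before T7 ends → T7 and T8 overlap.
T4 starts exactly when T7 ends (back-to-back, no overlap), so nothing later overlaps T7 either.
T4 starts before T8 ends → T8 and T4 overlap.
T6 starts before T8 ends → T8 and T6 overlap.
T6 starts before T4 ends → T4 and T6 overlap.
Overlapping pairs: T1 & T2, T1 & T5, T3 & T7, T4 & T6, T4 & T8, T6 & T8, T7 & T8 — 7 in total.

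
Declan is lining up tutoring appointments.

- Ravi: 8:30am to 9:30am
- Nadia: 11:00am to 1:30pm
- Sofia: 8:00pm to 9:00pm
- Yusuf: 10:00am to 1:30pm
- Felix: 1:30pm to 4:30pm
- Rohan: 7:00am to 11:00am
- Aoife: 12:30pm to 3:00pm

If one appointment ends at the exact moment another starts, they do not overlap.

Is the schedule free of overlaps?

No

Sorted by start: Rohan, Ravi, Yusuf, Nadia, Aoife, Felix, Sofia.
Ravi starts before Rohan ends → Rohan and Ravi overlap.
That's a conflict, so the schedule is not conflict-free.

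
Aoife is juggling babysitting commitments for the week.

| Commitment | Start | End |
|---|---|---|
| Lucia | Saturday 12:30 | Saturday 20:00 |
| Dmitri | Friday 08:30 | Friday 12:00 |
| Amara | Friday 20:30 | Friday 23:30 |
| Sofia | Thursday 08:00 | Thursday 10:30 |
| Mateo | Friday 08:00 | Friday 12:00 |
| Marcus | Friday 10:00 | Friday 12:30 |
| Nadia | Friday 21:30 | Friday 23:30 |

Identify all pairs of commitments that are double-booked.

Amara & Nadia, Dmitri & Marcus, Dmitri & Mateo, Marcus & Mateo

Sorted by start: Sofia, Mateo, Dmitri, Marcus, Amara, Nadia, Lucia.
Mateo starts after Sofia ends, so nothing later overlaps Sofia either.
Dmitri starts before Mateo ends → Mateo and Dmitri overlap.
Marcus starts before Mateo ends → Mateo and Marcus overlap.
Amara starts after Mateo ends, so nothing later overlaps Mateo either.
Marcus starts before Dmitri ends → Dmitri and Marcus overlap.
Amara starts after Dmitri ends, so nothing later overlaps Dmitri either.
Amara starts after Marcus ends, so nothing later overlaps Marcus either.
Nadia starts before Amara ends → Amara and Nadia overlap.
Lucia starts after Amara ends.
Lucia starts after Nadia ends.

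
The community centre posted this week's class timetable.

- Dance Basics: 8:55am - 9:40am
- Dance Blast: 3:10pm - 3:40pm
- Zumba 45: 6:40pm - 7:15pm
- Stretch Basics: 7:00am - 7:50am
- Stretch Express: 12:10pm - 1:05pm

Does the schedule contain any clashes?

No

Check each pair: they overlap iff neither finishes before the other starts.
Sorted by start: Stretch Basics, Dance Basics, Stretch Express, Dance Blast, Zumba 45.
Dance Basics starts after Stretch Basics ends, so Stretch Basics has no further overlaps.
Stretch Express starts after Dance Basics ends, so Dance Basics has no further overlaps.
Dance Blast starts after Stretch Express ends, so Stretch Express has no further overlaps.
Zumba 45 starts after Dance Blast ends.
Every pair is clear; the schedule has no overlaps.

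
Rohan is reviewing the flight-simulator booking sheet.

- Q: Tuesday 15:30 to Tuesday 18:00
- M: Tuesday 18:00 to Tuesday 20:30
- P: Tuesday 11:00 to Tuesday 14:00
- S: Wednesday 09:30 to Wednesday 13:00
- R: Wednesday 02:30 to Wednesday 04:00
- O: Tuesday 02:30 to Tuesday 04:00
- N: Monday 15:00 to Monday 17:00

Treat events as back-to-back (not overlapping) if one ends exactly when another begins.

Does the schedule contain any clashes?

No

Sorted by start: N, O, P, Q, M, R, S.
O starts after N ends, so N has no further overlaps.
P starts after O ends, so O has no further overlaps.
Q starts after P ends, so P has no further overlaps.
M starts exactly when Q ends (back-to-back, no overlap), so Q has no further overlaps.
R starts after M ends, so M has no further overlaps.
S starts after R ends.
Every pair is clear; the schedule has no overlaps.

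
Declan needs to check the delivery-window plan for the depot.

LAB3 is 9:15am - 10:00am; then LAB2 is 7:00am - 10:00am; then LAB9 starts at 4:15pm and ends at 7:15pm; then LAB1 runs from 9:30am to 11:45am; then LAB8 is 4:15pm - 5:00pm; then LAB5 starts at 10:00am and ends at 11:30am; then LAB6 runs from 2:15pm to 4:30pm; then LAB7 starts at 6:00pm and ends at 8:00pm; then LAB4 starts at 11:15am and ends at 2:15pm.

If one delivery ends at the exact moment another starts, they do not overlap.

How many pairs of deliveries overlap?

10

Two intervals overlap when each starts before the other ends.
Sorted by start: LAB2, LAB3, LAB1, LAB5, LAB4, LAB6, LAB8, LAB9, LAB7.
LAB3 starts before LAB2 ends → LAB2 and LAB3 overlap.
LAB1 starts before LAB2 ends → LAB2 and LAB1 overlap.
LAB5 starts exactly when LAB2 ends (back-to-back, no overlap); LAB2 is clear from here.
LAB1 starts before LAB3 ends → LAB3 and LAB1 overlap.
LAB5 starts exactly when LAB3 ends (back-to-back, no overlap); LAB3 is clear from here.
LAB5 starts before LAB1 ends → LAB1 and LAB5 overlap.
LAB4 starts before LAB1 ends → LAB1 and LAB4 overlap.
LAB6 starts after LAB1 ends; LAB1 is clear from here.
LAB4 starts before LAB5 ends → LAB5 and LAB4 overlap.
LAB6 starts after LAB5 ends; LAB5 is clear from here.
LAB6 starts exactly when LAB4 ends (back-to-back, no overlap); LAB4 is clear from here.
LAB8 starts before LAB6 ends → LAB6 and LAB8 overlap.
LAB9 starts before LAB6 ends → LAB6 and LAB9 overlap.
LAB7 starts after LAB6 ends.
LAB9 starts before LAB8 ends → LAB8 and LAB9 overlap.
LAB7 starts after LAB8 ends.
LAB7 starts before LAB9 ends → LAB9 and LAB7 overlap.
Overlapping pairs: LAB1 & LAB2, LAB1 & LAB3, LAB1 & LAB4, LAB1 & LAB5, LAB2 & LAB3, LAB4 & LAB5, LAB6 & LAB8, LAB6 & LAB9, LAB7 & LAB9, LAB8 & LAB9 — 10 in total.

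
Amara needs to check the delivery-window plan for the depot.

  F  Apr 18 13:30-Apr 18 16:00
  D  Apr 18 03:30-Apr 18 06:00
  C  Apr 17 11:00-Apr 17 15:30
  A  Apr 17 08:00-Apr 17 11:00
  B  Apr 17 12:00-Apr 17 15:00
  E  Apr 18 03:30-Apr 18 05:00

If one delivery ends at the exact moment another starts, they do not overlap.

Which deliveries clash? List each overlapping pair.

B & C, D & E

Two intervals overlap when each starts before the other ends.
Sorted by start: A, C, B, D, E, F.
C starts exactly when A ends (back-to-back, no overlap) — done with A.
B starts before C ends → C and B overlap.
D starts after C ends — done with C.
D starts after B ends — done with B.
E starts before D ends → D and E overlap.
F starts after D ends.
F starts after E ends.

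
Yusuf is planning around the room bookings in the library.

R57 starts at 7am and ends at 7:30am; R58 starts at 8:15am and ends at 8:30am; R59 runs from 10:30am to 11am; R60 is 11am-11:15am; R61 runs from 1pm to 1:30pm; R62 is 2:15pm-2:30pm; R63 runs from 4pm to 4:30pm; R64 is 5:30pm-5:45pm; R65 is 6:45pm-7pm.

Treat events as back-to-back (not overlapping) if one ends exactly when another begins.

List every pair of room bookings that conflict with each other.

Two intervals overlap when each starts before the other ends.
Sorted by start: R57, R58, R59, R60, R61, R62, R63, R64, R65.
R58 starts after R57 ends; R57 is clear from here.
R59 starts after R58 ends; R58 is clear from here.
R60 starts exactly when R59 ends (back-to-back, no overlap); R59 is clear from here.
R61 starts after R60 ends; R60 is clear from here.
R62 starts after R61 ends; R61 is clear from here.
R63 starts after R62 ends; R62 is clear from here.
R64 starts after R63 ends; R63 is clear from here.
R65 starts after R64 ends.

no conflicts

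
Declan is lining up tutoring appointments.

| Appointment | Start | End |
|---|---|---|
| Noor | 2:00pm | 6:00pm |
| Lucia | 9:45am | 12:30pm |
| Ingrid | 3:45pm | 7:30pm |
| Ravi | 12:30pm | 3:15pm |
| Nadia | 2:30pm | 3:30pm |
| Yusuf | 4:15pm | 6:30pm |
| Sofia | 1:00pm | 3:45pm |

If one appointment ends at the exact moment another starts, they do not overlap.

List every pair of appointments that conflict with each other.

Sorted by start: Lucia, Ravi, Sofia, Noor, Nadia, Ingrid, Yusuf.
Ravi starts exactly when Lucia ends (back-to-back, no overlap) — done with Lucia.
Sofia starts before Ravi ends → Ravi and Sofia overlap.
Noor starts before Ravi ends → Ravi and Noor overlap.
Nadia starts before Ravi ends → Ravi and Nadia overlap.
Ingrid starts after Ravi ends — done with Ravi.
Noor starts before Sofia ends → Sofia and Noor overlap.
Nadia starts before Sofia ends → Sofia and Nadia overlap.
Ingrid starts exactly when Sofia ends (back-to-back, no overlap) — done with Sofia.
Nadia starts before Noor ends → Noor and Nadia overlap.
Ingrid starts before Noor ends → Noor and Ingrid overlap.
Yusuf starts before Noor ends → Noor and Yusuf overlap.
Ingrid starts after Nadia ends — done with Nadia.
Yusuf starts before Ingrid ends → Ingrid and Yusuf overlap.

Ingrid & Noor, Ingrid & Yusuf, Nadia & Noor, Nadia & Ravi, Nadia & Sofia, Noor & Ravi, Noor & Sofia, Noor & Yusuf, Ravi & Sofia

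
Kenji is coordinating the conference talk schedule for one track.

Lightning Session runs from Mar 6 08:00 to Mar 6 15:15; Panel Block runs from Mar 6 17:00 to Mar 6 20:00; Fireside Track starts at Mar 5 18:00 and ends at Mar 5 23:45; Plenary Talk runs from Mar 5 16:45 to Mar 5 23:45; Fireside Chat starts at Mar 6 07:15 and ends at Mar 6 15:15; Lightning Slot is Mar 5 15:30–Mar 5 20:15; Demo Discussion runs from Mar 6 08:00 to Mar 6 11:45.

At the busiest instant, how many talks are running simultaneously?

Walk through starts and ends in time order (an end at T is processed before a start at T):
Mar 5 15:30 start Lightning Slot → 1
Mar 5 16:45 start Plenary Talk → 2
Mar 5 18:00 start Fireside Track → 3
Mar 5 20:15 end Lightning Slot → 2
Mar 5 23:45 end Fireside Track → 1
Mar 5 23:45 end Plenary Talk → 0
Mar 6 07:15 start Fireside Chat → 1
Mar 6 08:00 start Demo Discussion → 2
Mar 6 08:00 start Lightning Session → 3
Mar 6 11:45 end Demo Discussion → 2
Mar 6 15:15 end Fireside Chat → 1
Mar 6 15:15 end Lightning Session → 0
Mar 6 17:00 start Panel Block → 1
Mar 6 20:00 end Panel Block → 0
Peak is 3, at Mar 5 18:00 (Fireside Track, Lightning Slot, Plenary Talk).

3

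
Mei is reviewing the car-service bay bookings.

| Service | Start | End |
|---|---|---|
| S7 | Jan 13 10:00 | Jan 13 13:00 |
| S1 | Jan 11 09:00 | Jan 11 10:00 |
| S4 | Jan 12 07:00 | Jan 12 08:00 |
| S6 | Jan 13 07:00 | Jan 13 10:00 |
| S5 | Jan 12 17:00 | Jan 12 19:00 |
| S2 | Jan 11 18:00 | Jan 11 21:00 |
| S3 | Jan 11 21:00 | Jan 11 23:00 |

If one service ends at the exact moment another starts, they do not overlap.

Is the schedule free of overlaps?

Yes

Sorted by start: S1, S2, S3, S4, S5, S6, S7.
S2 starts after S1 ends — done with S1.
S3 starts exactly when S2 ends (back-to-back, no overlap) — done with S2.
S4 starts after S3 ends — done with S3.
S5 starts after S4 ends — done with S4.
S6 starts after S5 ends — done with S5.
S7 starts exactly when S6 ends (back-to-back, no overlap).
Every pair is clear; the schedule has no overlaps.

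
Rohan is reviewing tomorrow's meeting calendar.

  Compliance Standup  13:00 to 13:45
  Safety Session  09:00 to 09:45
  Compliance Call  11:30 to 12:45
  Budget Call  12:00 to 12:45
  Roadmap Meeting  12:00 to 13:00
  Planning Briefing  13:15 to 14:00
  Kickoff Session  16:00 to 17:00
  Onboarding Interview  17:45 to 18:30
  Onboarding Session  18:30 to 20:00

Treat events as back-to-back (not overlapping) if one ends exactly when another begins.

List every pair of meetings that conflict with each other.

Sorted by start: Safety Session, Compliance Call, Budget Call, Roadmap Meeting, Compliance Standup, Planning Briefing, Kickoff Session, Onboarding Interview, Onboarding Session.
Compliance Call starts after Safety Session ends, so nothing later overlaps Safety Session either.
Budget Call starts before Compliance Call ends → Compliance Call and Budget Call overlap.
Roadmap Meeting starts before Compliance Call ends → Compliance Call and Roadmap Meeting overlap.
Compliance Standup starts after Compliance Call ends, so nothing later overlaps Compliance Call either.
Roadmap Meeting starts before Budget Call ends → Budget Call and Roadmap Meeting overlap.
Compliance Standup starts after Budget Call ends, so nothing later overlaps Budget Call either.
Compliance Standup starts exactly when Roadmap Meeting ends (back-to-back, no overlap), so nothing later overlaps Roadmap Meeting either.
Planning Briefing starts before Compliance Standup ends → Compliance Standup and Planning Briefing overlap.
Kickoff Session starts after Compliance Standup ends, so nothing later overlaps Compliance Standup either.
Kickoff Session starts after Planning Briefing ends, so nothing later overlaps Planning Briefing either.
Onboarding Interview starts after Kickoff Session ends, so nothing later overlaps Kickoff Session either.
Onboarding Session starts exactly when Onboarding Interview ends (back-to-back, no overlap).

Budget Call & Compliance Call, Budget Call & Roadmap Meeting, Compliance Call & Roadmap Meeting, Compliance Standup & Planning Briefing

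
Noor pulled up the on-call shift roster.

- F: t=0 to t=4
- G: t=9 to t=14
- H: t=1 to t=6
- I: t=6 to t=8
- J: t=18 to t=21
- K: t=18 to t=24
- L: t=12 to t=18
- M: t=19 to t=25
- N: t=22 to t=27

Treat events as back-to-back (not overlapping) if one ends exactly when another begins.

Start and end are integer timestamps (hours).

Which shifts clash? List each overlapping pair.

Sorted by start: F, H, I, G, L, J, K, M, N.
H starts before F ends → F and H overlap.
I starts after F ends, so nothing later overlaps F either.
I starts exactly when H ends (back-to-back, no overlap), so nothing later overlaps H either.
G starts after I ends, so nothing later overlaps I either.
L starts before G ends → G and L overlap.
J starts after G ends, so nothing later overlaps G either.
J starts exactly when L ends (back-to-back, no overlap), so nothing later overlaps L either.
K starts before J ends → J and K overlap.
M starts before J ends → J and M overlap.
N starts after J ends.
M starts before K ends → K and M overlap.
N starts before K ends → K and N overlap.
N starts before M ends → M and N overlap.

F & H, G & L, J & K, J & M, K & M, K & N, M & N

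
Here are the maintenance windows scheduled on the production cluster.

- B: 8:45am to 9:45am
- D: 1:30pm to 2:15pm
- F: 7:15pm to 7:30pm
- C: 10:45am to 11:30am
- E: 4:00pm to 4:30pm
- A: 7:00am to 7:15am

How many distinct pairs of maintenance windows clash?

Sorted by start: A, B, C, D, E, F.
B starts after A ends — done with A.
C starts after B ends — done with B.
D starts after C ends — done with C.
E starts after D ends — done with D.
F starts after E ends.
No pair overlaps.

0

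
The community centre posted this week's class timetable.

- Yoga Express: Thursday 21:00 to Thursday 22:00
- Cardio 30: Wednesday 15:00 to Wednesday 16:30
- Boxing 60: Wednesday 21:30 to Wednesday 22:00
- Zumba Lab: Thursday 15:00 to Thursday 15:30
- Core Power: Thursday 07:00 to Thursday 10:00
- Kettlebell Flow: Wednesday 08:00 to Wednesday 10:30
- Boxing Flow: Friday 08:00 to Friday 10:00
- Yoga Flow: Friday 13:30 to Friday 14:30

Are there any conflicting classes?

No

Sorted by start: Kettlebell Flow, Cardio 30, Boxing 60, Core Power, Zumba Lab, Yoga Express, Boxing Flow, Yoga Flow.
Cardio 30 starts after Kettlebell Flow ends, so Kettlebell Flow has no further overlaps.
Boxing 60 starts after Cardio 30 ends, so Cardio 30 has no further overlaps.
Core Power starts after Boxing 60 ends, so Boxing 60 has no further overlaps.
Zumba Lab starts after Core Power ends, so Core Power has no further overlaps.
Yoga Express starts after Zumba Lab ends, so Zumba Lab has no further overlaps.
Boxing Flow starts after Yoga Express ends, so Yoga Express has no further overlaps.
Yoga Flow starts after Boxing Flow ends.
Every pair is clear; the schedule has no overlaps.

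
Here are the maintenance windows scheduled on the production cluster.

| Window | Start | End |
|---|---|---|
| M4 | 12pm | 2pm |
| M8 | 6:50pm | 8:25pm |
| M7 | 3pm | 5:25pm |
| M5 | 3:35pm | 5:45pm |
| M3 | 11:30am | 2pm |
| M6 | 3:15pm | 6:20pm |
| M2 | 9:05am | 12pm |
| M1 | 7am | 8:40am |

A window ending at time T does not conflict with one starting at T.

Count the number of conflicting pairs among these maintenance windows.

5

Sorted by start: M1, M2, M3, M4, M7, M6, M5, M8.
M2 starts after M1 ends; M1 is clear from here.
M3 starts before M2 ends → M2 and M3 overlap.
M4 starts exactly when M2 ends (back-to-back, no overlap); M2 is clear from here.
M4 starts before M3 ends → M3 and M4 overlap.
M7 starts after M3 ends; M3 is clear from here.
M7 starts after M4 ends; M4 is clear from here.
M6 starts before M7 ends → M7 and M6 overlap.
M5 starts before M7 ends → M7 and M5 overlap.
M8 starts after M7 ends.
M5 starts before M6 ends → M6 and M5 overlap.
M8 starts after M6 ends.
M8 starts after M5 ends.
Overlapping pairs: M2 & M3, M3 & M4, M5 & M6, M5 & M7, M6 & M7 — 5 in total.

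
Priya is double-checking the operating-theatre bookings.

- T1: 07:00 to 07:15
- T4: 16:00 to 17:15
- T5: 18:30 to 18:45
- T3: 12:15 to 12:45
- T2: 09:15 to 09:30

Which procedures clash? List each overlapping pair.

no overlapping pairs

Check each pair: they overlap iff neither finishes before the other starts.
Sorted by start: T1, T2, T3, T4, T5.
T2 starts after T1 ends, so T1 has no further overlaps.
T3 starts after T2 ends, so T2 has no further overlaps.
T4 starts after T3 ends, so T3 has no further overlaps.
T5 starts after T4 ends.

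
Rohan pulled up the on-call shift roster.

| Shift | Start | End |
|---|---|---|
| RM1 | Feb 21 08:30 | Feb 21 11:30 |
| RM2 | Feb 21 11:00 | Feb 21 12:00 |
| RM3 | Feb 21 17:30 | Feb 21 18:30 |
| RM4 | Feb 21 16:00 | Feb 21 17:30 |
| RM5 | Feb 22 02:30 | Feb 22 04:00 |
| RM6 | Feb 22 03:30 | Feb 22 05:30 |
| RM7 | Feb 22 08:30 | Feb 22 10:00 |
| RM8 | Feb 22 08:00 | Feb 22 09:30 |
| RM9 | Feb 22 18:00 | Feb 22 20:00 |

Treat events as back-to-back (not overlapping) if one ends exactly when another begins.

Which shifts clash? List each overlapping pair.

RM1 & RM2, RM5 & RM6, RM7 & RM8

Sorted by start: RM1, RM2, RM4, RM3, RM5, RM6, RM8, RM7, RM9.
RM2 starts before RM1 ends → RM1 and RM2 overlap.
RM4 starts after RM1 ends — done with RM1.
RM4 starts after RM2 ends — done with RM2.
RM3 starts exactly when RM4 ends (back-to-back, no overlap) — done with RM4.
RM5 starts after RM3 ends — done with RM3.
RM6 starts before RM5 ends → RM5 and RM6 overlap.
RM8 starts after RM5 ends — done with RM5.
RM8 starts after RM6 ends — done with RM6.
RM7 starts before RM8 ends → RM8 and RM7 overlap.
RM9 starts after RM8 ends.
RM9 starts after RM7 ends.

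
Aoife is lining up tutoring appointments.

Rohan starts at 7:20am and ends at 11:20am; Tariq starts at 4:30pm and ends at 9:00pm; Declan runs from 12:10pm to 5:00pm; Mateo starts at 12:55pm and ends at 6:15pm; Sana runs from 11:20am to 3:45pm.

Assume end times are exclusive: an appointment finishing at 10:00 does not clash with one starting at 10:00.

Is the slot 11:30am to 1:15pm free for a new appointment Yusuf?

No — it overlaps Declan, Mateo, Sana

Rohan: ends 11:20am at or before Yusuf starts 11:30am → clear.
Sana: starts 11:20am before Yusuf ends 1:15pm, and ends 3:45pm after Yusuf starts 11:30am → overlap.
Declan: starts 12:10pm before Yusuf ends 1:15pm, and ends 5:00pm after Yusuf starts 11:30am → overlap.
Mateo: starts 12:55pm before Yusuf ends 1:15pm, and ends 6:15pm after Yusuf starts 11:30am → overlap.
Tariq: starts 4:30pm at or after Yusuf ends 1:15pm → clear.
Yusuf overlaps Sana, Declan, Mateo.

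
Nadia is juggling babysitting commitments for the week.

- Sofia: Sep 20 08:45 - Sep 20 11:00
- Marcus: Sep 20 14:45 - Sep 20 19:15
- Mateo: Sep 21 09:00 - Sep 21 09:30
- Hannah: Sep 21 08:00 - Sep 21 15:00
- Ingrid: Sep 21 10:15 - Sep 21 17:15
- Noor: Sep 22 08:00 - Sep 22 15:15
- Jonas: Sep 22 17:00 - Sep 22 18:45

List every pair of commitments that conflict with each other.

Hannah & Ingrid, Hannah & Mateo

Sorted by start: Sofia, Marcus, Hannah, Mateo, Ingrid, Noor, Jonas.
Marcus starts after Sofia ends; Sofia is clear from here.
Hannah starts after Marcus ends; Marcus is clear from here.
Mateo starts before Hannah ends → Hannah and Mateo overlap.
Ingrid starts before Hannah ends → Hannah and Ingrid overlap.
Noor starts after Hannah ends; Hannah is clear from here.
Ingrid starts after Mateo ends; Mateo is clear from here.
Noor starts after Ingrid ends; Ingrid is clear from here.
Jonas starts after Noor ends.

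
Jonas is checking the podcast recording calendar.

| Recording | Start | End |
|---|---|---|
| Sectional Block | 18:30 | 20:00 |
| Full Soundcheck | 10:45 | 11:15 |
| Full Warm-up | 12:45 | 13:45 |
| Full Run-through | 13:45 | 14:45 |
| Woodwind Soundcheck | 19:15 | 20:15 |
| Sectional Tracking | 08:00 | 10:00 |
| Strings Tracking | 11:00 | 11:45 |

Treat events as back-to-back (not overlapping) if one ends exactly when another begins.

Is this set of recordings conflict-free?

No

Sorted by start: Sectional Tracking, Full Soundcheck, Strings Tracking, Full Warm-up, Full Run-through, Sectional Block, Woodwind Soundcheck.
Full Soundcheck starts after Sectional Tracking ends — done with Sectional Tracking.
Strings Tracking starts before Full Soundcheck ends → Full Soundcheck and Strings Tracking overlap.
That's a conflict, so the schedule is not conflict-free.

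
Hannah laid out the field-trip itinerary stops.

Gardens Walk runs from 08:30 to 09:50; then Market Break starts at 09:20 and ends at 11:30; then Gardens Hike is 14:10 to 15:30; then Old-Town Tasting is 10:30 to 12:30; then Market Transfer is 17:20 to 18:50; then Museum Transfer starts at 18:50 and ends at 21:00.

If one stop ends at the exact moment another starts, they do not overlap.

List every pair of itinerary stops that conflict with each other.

Sorted by start: Gardens Walk, Market Break, Old-Town Tasting, Gardens Hike, Market Transfer, Museum Transfer.
Market Break starts before Gardens Walk ends → Gardens Walk and Market Break overlap.
Old-Town Tasting starts after Gardens Walk ends, so nothing later overlaps Gardens Walk either.
Old-Town Tasting starts before Market Break ends → Market Break and Old-Town Tasting overlap.
Gardens Hike starts after Market Break ends, so nothing later overlaps Market Break either.
Gardens Hike starts after Old-Town Tasting ends, so nothing later overlaps Old-Town Tasting either.
Market Transfer starts after Gardens Hike ends, so nothing later overlaps Gardens Hike either.
Museum Transfer starts exactly when Market Transfer ends (back-to-back, no overlap).

Gardens Walk & Market Break, Market Break & Old-Town Tasting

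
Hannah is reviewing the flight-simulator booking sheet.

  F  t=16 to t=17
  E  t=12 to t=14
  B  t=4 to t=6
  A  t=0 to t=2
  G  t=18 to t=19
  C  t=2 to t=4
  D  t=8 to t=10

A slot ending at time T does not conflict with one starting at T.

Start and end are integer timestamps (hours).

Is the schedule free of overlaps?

Yes

Sorted by start: A, C, B, D, E, F, G.
C starts exactly when A ends (back-to-back, no overlap), so A has no further overlaps.
B starts exactly when C ends (back-to-back, no overlap), so C has no further overlaps.
D starts after B ends, so B has no further overlaps.
E starts after D ends, so D has no further overlaps.
F starts after E ends, so E has no further overlaps.
G starts after F ends.
Every pair is clear; the schedule has no overlaps.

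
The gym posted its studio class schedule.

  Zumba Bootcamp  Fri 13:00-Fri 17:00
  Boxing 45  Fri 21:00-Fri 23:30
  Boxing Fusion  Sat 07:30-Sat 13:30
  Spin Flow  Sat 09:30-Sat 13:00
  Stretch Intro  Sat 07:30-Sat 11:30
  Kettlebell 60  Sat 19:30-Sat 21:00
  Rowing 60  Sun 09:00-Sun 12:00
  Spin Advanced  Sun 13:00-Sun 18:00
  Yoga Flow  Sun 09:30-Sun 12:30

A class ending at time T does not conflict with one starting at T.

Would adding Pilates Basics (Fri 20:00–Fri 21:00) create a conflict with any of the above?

Zumba Bootcamp: ends Fri 17:00 at or before Pilates Basics starts Fri 20:00 → clear.
Boxing 45: starts Fri 21:00 at or after Pilates Basics ends Fri 21:00 → clear.
Boxing Fusion: starts Sat 07:30 at or after Pilates Basics ends Fri 21:00 → clear.
Stretch Intro: starts Sat 07:30 at or after Pilates Basics ends Fri 21:00 → clear.
Spin Flow: starts Sat 09:30 at or after Pilates Basics ends Fri 21:00 → clear.
Kettlebell 60: starts Sat 19:30 at or after Pilates Basics ends Fri 21:00 → clear.
Rowing 60: starts Sun 09:00 at or after Pilates Basics ends Fri 21:00 → clear.
Yoga Flow: starts Sun 09:30 at or after Pilates Basics ends Fri 21:00 → clear.
Spin Advanced: starts Sun 13:00 at or after Pilates Basics ends Fri 21:00 → clear.

No — it doesn't clash with anything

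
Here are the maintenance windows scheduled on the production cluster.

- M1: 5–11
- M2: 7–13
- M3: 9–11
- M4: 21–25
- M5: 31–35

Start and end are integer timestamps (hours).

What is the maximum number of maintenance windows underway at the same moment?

3

Sweep the timeline, counting +1 at each start and −1 at each end (ends before starts at a tie):
5 start M1 → 1
7 start M2 → 2
9 start M3 → 3
11 end M1 → 2
11 end M3 → 1
13 end M2 → 0
21 start M4 → 1
25 end M4 → 0
31 start M5 → 1
35 end M5 → 0
Peak is 3, at 9 (M1, M2, M3).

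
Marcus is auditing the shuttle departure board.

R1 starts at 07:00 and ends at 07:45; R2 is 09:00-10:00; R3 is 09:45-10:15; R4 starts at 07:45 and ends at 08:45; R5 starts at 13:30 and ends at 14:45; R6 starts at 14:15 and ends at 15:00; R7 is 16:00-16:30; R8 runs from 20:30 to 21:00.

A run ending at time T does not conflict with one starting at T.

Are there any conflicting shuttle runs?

Yes

Sorted by start: R1, R4, R2, R3, R5, R6, R7, R8.
R4 starts exactly when R1 ends (back-to-back, no overlap); R1 is clear from here.
R2 starts after R4 ends; R4 is clear from here.
R3 starts before R2 ends → R2 and R3 overlap.
That's a conflict, so the schedule is not conflict-free.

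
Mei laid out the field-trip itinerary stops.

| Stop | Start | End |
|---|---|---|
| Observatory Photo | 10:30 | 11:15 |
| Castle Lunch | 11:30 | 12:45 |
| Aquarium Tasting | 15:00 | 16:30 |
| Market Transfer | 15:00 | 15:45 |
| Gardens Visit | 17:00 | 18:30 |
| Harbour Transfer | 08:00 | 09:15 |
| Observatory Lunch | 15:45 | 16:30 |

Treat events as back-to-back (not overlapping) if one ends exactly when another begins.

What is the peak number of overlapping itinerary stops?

2

Walk through starts and ends in time order (an end at T is processed before a start at T):
08:00 start Harbour Transfer → 1
09:15 end Harbour Transfer → 0
10:30 start Observatory Photo → 1
11:15 end Observatory Photo → 0
11:30 start Castle Lunch → 1
12:45 end Castle Lunch → 0
15:00 start Aquarium Tasting → 1
15:00 start Market Transfer → 2
15:45 end Market Transfer → 1
15:45 start Observatory Lunch → 2
16:30 end Aquarium Tasting → 1
16:30 end Observatory Lunch → 0
17:00 start Gardens Visit → 1
18:30 end Gardens Visit → 0
Peak is 2, at 15:00 (Aquarium Tasting, Market Transfer).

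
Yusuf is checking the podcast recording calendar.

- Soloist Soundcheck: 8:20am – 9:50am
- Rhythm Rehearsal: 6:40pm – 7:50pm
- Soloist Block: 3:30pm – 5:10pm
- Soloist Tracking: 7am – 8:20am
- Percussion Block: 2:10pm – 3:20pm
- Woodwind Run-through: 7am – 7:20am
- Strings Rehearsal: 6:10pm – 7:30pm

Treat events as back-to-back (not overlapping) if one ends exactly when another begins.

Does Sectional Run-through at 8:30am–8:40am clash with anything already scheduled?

Yes — it overlaps Soloist Soundcheck

Woodwind Run-through: ends 7:20am at or before Sectional Run-through starts 8:30am → clear.
Soloist Tracking: ends 8:20am at or before Sectional Run-through starts 8:30am → clear.
Soloist Soundcheck: starts 8:20am before Sectional Run-through ends 8:40am, and ends 9:50am after Sectional Run-through starts 8:30am → overlap.
Percussion Block: starts 2:10pm at or after Sectional Run-through ends 8:40am → clear.
Soloist Block: starts 3:30pm at or after Sectional Run-through ends 8:40am → clear.
Strings Rehearsal: starts 6:10pm at or after Sectional Run-through ends 8:40am → clear.
Rhythm Rehearsal: starts 6:40pm at or after Sectional Run-through ends 8:40am → clear.
Sectional Run-through overlaps Soloist Soundcheck.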